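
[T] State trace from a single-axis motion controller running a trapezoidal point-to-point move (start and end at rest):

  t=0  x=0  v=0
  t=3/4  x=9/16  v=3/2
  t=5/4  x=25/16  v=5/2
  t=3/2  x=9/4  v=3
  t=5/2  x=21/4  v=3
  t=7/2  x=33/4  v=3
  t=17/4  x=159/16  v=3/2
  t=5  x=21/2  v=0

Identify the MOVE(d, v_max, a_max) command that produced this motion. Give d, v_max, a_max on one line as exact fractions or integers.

d=21/2 v_max=3 a_max=2

final state: t=5, x=21/2, v=0 → d = 21/2
a_max = (3/2−0)/(3/4−0) = 2
max v = 3 over t∈[3/2,7/2] → v_max = 3
check: 3·(3/2+2) = 21/2 ✓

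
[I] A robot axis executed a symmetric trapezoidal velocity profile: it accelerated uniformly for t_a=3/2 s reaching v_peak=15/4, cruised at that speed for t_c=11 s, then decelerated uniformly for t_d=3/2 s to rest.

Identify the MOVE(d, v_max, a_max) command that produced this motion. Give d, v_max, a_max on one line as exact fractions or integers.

a_max = (15/4)/(3/2) = 5/2
d_a = ½·15/4·3/2 = 45/16; d_c = 15/4·11 = 165/4
d = 2·45/16 + 165/4 = 375/8
t_c = 11 > 0 so v_max = 15/4

d=375/8 v_max=15/4 a_max=5/2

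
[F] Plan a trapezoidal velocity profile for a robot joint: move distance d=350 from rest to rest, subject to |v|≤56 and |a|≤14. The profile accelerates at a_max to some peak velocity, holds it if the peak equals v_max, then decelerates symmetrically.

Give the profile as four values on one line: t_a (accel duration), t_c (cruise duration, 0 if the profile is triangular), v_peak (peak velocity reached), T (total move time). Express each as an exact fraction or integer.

t_a=4 t_c=9/4 v_peak=56 T=41/4

vₘ²/aₘ = 56²/14 = 224
350 ≥ 224 → trapezoidal
t_a = 56/14 = 4; v_peak = 56
d_cruise = 350 − 224 = 126; t_c = 126/56 = 9/4
T = 2·4 + 9/4 = 41/4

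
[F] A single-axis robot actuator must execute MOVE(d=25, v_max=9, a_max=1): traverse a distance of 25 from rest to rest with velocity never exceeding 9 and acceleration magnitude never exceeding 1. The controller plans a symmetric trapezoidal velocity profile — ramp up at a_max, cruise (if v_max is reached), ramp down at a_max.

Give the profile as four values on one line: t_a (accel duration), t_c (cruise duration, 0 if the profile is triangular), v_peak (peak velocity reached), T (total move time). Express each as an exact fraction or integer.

t_a=5 t_c=0 v_peak=5 T=10

v_max²/a_max = 9²/1 = 81
25 < 81 ⇒ no cruise
v_peak = √(25·1) = √25 = 5
t_a = 5/1 = 5; t_c = 0
T = 2·5 = 10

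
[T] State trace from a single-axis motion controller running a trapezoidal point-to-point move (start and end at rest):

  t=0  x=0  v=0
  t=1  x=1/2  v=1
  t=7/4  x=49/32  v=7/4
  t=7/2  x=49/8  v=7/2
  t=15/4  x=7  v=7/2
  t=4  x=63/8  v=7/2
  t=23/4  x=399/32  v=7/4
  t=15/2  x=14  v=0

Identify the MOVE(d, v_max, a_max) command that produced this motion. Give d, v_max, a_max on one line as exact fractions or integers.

d=14 v_max=7/2 a_max=1

final state: t=15/2, x=14, v=0 → d = 14
a_max = (1−0)/(1−0) = 1
max v = 7/2 over t∈[7/2,4] → v_max = 7/2
check: 7/2·(7/2+1/2) = 14 ✓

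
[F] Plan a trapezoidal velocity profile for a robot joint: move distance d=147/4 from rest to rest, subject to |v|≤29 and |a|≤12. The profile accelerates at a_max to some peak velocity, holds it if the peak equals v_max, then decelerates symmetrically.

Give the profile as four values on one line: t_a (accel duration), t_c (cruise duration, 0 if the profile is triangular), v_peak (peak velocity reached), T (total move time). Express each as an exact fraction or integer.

(v_max)²/a_max = 29²/12 = 841/12
147/4 < 841/12 ⇒ no cruise
v_peak = √(147/4·12) = √441 = 21
t_a = 21/12 = 7/4; t_c = 0
T = 2·7/4 = 7/2

t_a=7/4 t_c=0 v_peak=21 T=7/2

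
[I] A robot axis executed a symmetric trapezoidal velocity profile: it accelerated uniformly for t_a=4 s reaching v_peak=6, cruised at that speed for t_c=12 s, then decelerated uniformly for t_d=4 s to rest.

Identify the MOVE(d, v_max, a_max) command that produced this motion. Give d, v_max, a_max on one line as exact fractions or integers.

a_max = 6/4 = 3/2
d_a = ½·6·4 = 12; d_c = 6·12 = 72
d = 2·12 + 72 = 96
t_c = 12 > 0 → v_max = v_peak = 6

d=96 v_max=6 a_max=3/2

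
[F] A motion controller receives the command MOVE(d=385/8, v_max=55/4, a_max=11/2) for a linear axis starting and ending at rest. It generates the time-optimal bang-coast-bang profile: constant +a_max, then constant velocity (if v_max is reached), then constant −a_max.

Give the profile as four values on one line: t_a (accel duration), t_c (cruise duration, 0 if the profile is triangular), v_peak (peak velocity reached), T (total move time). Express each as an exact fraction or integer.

t_a=5/2 t_c=1 v_peak=55/4 T=6

vₘ²/aₘ = (55/4)²/(11/2) = 275/8
385/8 ≥ 275/8 → trapezoidal
t_a = (55/4)/(11/2) = 5/2; v_peak = 55/4
d_cruise = 385/8 − 275/8 = 55/4; t_c = (55/4)/(55/4) = 1
T = 2·5/2 + 1 = 6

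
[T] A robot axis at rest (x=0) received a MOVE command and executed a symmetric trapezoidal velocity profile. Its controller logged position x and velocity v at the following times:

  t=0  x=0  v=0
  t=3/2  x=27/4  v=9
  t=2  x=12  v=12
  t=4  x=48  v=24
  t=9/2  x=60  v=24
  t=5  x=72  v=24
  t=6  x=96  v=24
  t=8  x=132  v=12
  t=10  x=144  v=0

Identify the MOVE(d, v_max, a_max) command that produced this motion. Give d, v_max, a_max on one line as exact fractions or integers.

final state: t=10, x=144, v=0 → d = 144
a_max = (9−0)/(3/2−0) = 6
max v = 24 over t∈[4,6] → v_max = 24
check: 24·(4+2) = 144 ✓

d=144 v_max=24 a_max=6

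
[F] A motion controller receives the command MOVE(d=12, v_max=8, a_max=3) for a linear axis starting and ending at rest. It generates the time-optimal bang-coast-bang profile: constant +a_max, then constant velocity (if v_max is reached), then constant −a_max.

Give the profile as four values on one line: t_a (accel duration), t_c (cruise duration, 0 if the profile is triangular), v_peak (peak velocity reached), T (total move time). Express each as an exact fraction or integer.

vₘ²/aₘ = 8²/3 = 64/3
12 < 64/3 so t_c = 0
v_peak = √(12·3) = √36 = 6
t_a = 6/3 = 2; t_c = 0
T = 2·2 = 4

t_a=2 t_c=0 v_peak=6 T=4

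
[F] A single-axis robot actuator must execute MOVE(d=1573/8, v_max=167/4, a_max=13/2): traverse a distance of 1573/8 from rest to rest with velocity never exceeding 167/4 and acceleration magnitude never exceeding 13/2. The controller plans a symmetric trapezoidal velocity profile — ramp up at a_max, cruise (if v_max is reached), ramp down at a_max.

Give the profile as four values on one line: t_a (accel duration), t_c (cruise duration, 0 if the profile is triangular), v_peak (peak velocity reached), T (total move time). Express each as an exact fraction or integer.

v_max²/a_max = (167/4)²/(13/2) = 27889/104
1573/8 < 27889/104 → triangular
v_peak = √(1573/8·13/2) = √(20449/16) = 143/4
t_a = (143/4)/(13/2) = 11/2; t_c = 0
T = 2·11/2 = 11

t_a=11/2 t_c=0 v_peak=143/4 T=11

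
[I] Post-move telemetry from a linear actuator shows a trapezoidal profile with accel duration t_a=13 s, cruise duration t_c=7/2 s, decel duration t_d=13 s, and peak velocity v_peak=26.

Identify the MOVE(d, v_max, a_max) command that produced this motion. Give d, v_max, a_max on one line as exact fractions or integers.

d=429 v_max=26 a_max=2

a_max = 26/13 = 2
d_a = ½·26·13 = 169; d_c = 26·7/2 = 91
d = 2·169 + 91 = 429
t_c = 7/2 > 0 → v_max = v_peak = 26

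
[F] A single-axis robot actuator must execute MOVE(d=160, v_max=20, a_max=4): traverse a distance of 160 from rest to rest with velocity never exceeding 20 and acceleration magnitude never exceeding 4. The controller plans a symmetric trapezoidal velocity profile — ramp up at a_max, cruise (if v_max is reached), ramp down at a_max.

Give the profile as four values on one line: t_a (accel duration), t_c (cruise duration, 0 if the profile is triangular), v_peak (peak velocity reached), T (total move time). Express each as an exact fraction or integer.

t_a=5 t_c=3 v_peak=20 T=13

v_max²/a_max = 20²/4 = 100
160 ≥ 100 → trapezoidal
t_a = 20/4 = 5; v_peak = 20
d_cruise = 160 − 100 = 60; t_c = 60/20 = 3
T = 2·5 + 3 = 13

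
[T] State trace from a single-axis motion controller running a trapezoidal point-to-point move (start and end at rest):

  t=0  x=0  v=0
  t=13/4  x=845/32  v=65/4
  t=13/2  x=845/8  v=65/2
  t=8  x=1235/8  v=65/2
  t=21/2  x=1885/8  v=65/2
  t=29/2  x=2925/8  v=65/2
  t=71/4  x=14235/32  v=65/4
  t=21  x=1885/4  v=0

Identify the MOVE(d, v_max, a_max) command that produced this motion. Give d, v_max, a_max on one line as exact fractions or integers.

final state: t=21, x=1885/4, v=0 → d = 1885/4
a_max = (65/4−0)/(13/4−0) = 5
max v = 65/2 over t∈[13/2,29/2] → v_max = 65/2
check: 65/2·(13/2+8) = 1885/4 ✓

d=1885/4 v_max=65/2 a_max=5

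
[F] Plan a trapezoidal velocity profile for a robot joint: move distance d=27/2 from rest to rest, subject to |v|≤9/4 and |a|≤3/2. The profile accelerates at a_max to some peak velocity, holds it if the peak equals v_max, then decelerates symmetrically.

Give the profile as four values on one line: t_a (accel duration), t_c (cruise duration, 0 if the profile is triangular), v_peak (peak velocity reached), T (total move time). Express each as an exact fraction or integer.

vₘ²/aₘ = (9/4)²/(3/2) = 27/8
27/2 ≥ 27/8 so v_max reached
t_a = (9/4)/(3/2) = 3/2; v_peak = 9/4
d_cruise = 27/2 − 27/8 = 81/8; t_c = (81/8)/(9/4) = 9/2
T = 2·3/2 + 9/2 = 15/2

t_a=3/2 t_c=9/2 v_peak=9/4 T=15/2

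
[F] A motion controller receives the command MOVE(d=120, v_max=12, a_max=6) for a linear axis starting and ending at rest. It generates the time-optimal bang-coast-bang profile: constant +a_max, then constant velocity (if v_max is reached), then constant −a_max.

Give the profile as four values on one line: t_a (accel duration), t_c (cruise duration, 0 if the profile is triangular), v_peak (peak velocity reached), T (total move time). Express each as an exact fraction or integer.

vₘ²/aₘ = 12²/6 = 24
120 ≥ 24 so v_max reached
t_a = 12/6 = 2; v_peak = 12
d_cruise = 120 − 24 = 96; t_c = 96/12 = 8
T = 2·2 + 8 = 12

t_a=2 t_c=8 v_peak=12 T=12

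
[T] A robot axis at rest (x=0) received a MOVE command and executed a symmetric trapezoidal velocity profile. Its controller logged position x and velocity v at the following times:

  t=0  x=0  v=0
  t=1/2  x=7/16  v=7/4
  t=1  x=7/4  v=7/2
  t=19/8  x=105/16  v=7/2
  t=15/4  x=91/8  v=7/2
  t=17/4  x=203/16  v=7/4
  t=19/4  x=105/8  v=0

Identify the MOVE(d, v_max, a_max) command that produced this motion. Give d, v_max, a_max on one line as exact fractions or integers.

final state: t=19/4, x=105/8, v=0 → d = 105/8
a_max = (7/4−0)/(1/2−0) = 7/2
max v = 7/2 over t∈[1,15/4] → v_max = 7/2
check: 7/2·(1+11/4) = 105/8 ✓

d=105/8 v_max=7/2 a_max=7/2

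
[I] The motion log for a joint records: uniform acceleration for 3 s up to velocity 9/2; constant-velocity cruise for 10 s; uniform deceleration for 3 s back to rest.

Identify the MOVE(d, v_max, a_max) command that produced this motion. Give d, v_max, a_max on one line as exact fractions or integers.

a_max = (9/2)/3 = 3/2
d_a = ½·9/2·3 = 27/4; d_c = 9/2·10 = 45
d = 2·27/4 + 45 = 117/2
t_c = 10 > 0 so v_max = 9/2

d=117/2 v_max=9/2 a_max=3/2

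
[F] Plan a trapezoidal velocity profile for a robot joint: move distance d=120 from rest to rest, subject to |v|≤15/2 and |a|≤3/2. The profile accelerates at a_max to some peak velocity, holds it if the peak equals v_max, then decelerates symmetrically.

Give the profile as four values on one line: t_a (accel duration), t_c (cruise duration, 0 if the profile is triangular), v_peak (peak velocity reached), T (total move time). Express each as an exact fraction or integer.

t_a=5 t_c=11 v_peak=15/2 T=21

vₘ²/aₘ = (15/2)²/(3/2) = 75/2
120 ≥ 75/2 ⇒ cruise phase
t_a = (15/2)/(3/2) = 5; v_peak = 15/2
d_cruise = 120 − 75/2 = 165/2; t_c = (165/2)/(15/2) = 11
T = 2·5 + 11 = 21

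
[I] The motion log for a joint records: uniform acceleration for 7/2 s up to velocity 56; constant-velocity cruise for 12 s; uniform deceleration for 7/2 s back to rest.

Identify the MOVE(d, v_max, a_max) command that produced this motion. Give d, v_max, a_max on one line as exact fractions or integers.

a_max = 56/(7/2) = 16
d_a = ½·56·7/2 = 98; d_c = 56·12 = 672
d = 2·98 + 672 = 868
t_c = 12 > 0 ⇒ limit active, v_max = 56

d=868 v_max=56 a_max=16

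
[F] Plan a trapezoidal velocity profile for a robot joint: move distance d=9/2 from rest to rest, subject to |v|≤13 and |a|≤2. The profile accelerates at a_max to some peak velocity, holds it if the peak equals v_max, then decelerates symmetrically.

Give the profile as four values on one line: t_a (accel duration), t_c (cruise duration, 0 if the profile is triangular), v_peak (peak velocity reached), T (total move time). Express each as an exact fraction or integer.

(v_max)²/a_max = 13²/2 = 169/2
9/2 < 169/2 ⇒ no cruise
v_peak = √(9/2·2) = √9 = 3
t_a = 3/2; t_c = 0
T = 2·3/2 = 3

t_a=3/2 t_c=0 v_peak=3 T=3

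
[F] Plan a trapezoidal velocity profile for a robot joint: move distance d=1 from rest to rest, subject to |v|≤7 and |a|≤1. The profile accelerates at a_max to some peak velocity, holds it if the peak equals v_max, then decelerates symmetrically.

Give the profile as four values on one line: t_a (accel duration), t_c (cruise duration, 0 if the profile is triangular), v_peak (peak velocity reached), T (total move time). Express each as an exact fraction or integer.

t_a=1 t_c=0 v_peak=1 T=2

v_max²/a_max = 7²/1 = 49
1 < 49 so t_c = 0
v_peak = √(1·1) = √1 = 1
t_a = 1/1 = 1; t_c = 0
T = 2·1 = 2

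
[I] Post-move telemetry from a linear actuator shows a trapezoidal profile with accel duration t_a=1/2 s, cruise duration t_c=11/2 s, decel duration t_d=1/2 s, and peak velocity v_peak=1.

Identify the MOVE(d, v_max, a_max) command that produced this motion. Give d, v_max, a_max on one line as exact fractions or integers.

a_max = 1/(1/2) = 2
d_a = ½·1·1/2 = 1/4; d_c = 1·11/2 = 11/2
d = 2·1/4 + 11/2 = 6
t_c = 11/2 > 0 ⇒ limit active, v_max = 1

d=6 v_max=1 a_max=2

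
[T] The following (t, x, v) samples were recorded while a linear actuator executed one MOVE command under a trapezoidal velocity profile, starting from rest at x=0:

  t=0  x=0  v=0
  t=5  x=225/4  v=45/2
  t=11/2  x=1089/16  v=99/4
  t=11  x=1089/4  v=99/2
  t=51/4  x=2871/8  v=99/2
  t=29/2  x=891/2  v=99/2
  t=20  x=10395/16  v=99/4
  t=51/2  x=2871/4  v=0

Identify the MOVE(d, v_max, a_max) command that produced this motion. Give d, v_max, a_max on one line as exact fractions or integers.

d=2871/4 v_max=99/2 a_max=9/2

final state: t=51/2, x=2871/4, v=0 → d = 2871/4
a_max = (45/2−0)/(5−0) = 9/2
max v = 99/2 over t∈[11,29/2] → v_max = 99/2
check: 99/2·(11+7/2) = 2871/4 ✓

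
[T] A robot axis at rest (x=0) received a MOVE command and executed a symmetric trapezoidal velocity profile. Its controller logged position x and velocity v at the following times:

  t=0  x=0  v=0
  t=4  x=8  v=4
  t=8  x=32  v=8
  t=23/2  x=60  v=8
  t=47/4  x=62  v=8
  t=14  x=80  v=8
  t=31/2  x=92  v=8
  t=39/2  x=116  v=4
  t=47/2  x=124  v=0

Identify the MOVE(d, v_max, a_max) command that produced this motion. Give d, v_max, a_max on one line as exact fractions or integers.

final state: t=47/2, x=124, v=0 → d = 124
a_max = (4−0)/(4−0) = 1
max v = 8 over t∈[8,31/2] → v_max = 8
check: 8·(8+15/2) = 124 ✓

d=124 v_max=8 a_max=1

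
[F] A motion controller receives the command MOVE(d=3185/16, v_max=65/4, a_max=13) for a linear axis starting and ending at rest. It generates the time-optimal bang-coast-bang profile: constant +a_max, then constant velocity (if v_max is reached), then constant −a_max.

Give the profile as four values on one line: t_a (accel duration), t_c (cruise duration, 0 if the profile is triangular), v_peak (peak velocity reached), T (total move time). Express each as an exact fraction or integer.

vₘ²/aₘ = (65/4)²/13 = 325/16
3185/16 ≥ 325/16 ⇒ cruise phase
t_a = (65/4)/13 = 5/4; v_peak = 65/4
d_cruise = 3185/16 − 325/16 = 715/4; t_c = (715/4)/(65/4) = 11
T = 2·5/4 + 11 = 27/2

t_a=5/4 t_c=11 v_peak=65/4 T=27/2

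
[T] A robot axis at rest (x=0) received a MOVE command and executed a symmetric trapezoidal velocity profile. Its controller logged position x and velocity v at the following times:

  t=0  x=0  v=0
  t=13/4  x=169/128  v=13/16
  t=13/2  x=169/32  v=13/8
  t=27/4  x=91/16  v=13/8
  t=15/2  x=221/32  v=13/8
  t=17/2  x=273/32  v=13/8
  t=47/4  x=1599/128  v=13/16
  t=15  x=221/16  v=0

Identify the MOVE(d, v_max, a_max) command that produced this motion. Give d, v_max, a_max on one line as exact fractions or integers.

final state: t=15, x=221/16, v=0 → d = 221/16
a_max = (13/16−0)/(13/4−0) = 1/4
max v = 13/8 over t∈[13/2,17/2] → v_max = 13/8
check: 13/8·(13/2+2) = 221/16 ✓

d=221/16 v_max=13/8 a_max=1/4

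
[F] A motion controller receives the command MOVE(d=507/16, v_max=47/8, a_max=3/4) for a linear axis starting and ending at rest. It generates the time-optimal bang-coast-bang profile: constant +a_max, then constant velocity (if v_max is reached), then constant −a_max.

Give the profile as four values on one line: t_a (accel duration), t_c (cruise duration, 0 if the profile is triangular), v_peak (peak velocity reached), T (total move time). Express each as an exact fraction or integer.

t_a=13/2 t_c=0 v_peak=39/8 T=13

(v_max)²/a_max = (47/8)²/(3/4) = 2209/48
507/16 < 2209/48 → triangular
v_peak = √(507/16·3/4) = √(1521/64) = 39/8
t_a = (39/8)/(3/4) = 13/2; t_c = 0
T = 2·13/2 = 13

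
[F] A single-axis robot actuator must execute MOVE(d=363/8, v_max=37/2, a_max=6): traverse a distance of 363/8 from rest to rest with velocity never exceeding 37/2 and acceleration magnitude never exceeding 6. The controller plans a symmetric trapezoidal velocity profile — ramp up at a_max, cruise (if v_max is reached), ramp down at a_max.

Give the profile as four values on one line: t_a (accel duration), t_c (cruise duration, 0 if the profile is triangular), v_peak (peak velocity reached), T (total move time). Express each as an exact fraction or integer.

(v_max)²/a_max = (37/2)²/6 = 1369/24
363/8 < 1369/24 ⇒ no cruise
v_peak = √(363/8·6) = √(1089/4) = 33/2
t_a = (33/2)/6 = 11/4; t_c = 0
T = 2·11/4 = 11/2

t_a=11/4 t_c=0 v_peak=33/2 T=11/2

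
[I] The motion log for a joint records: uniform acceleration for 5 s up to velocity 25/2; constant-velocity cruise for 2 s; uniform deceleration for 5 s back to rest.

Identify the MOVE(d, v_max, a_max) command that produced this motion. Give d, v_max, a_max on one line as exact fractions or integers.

d=175/2 v_max=25/2 a_max=5/2

a_max = (25/2)/5 = 5/2
d_a = ½·25/2·5 = 125/4; d_c = 25/2·2 = 25
d = 2·125/4 + 25 = 175/2
t_c = 2 > 0 so v_max = 25/2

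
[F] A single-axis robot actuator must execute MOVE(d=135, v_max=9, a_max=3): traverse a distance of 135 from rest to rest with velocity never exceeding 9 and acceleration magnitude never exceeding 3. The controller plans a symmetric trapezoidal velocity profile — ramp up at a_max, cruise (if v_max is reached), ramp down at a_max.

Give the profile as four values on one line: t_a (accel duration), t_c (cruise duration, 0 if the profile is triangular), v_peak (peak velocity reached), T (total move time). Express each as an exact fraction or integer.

t_a=3 t_c=12 v_peak=9 T=18

vₘ²/aₘ = 9²/3 = 27
135 ≥ 27 ⇒ cruise phase
t_a = 9/3 = 3; v_peak = 9
d_cruise = 135 − 27 = 108; t_c = 108/9 = 12
T = 2·3 + 12 = 18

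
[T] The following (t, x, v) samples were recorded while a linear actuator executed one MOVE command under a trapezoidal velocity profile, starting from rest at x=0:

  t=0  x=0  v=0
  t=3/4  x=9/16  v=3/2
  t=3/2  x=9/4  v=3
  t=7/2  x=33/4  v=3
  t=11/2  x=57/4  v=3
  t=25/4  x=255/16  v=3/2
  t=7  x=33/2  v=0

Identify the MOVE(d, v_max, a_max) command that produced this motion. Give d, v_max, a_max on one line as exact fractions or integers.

d=33/2 v_max=3 a_max=2

final state: t=7, x=33/2, v=0 → d = 33/2
a_max = (3/2−0)/(3/4−0) = 2
max v = 3 over t∈[3/2,11/2] → v_max = 3
check: 3·(3/2+4) = 33/2 ✓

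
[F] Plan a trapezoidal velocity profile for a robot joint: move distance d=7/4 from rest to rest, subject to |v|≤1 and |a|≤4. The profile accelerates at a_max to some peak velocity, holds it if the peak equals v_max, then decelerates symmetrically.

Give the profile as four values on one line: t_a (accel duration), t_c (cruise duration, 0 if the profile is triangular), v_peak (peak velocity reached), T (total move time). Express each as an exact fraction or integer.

t_a=1/4 t_c=3/2 v_peak=1 T=2

v_max²/a_max = 1²/4 = 1/4
7/4 ≥ 1/4 → trapezoidal
t_a = 1/4; v_peak = 1
d_cruise = 7/4 − 1/4 = 3/2; t_c = (3/2)/1 = 3/2
T = 2·1/4 + 3/2 = 2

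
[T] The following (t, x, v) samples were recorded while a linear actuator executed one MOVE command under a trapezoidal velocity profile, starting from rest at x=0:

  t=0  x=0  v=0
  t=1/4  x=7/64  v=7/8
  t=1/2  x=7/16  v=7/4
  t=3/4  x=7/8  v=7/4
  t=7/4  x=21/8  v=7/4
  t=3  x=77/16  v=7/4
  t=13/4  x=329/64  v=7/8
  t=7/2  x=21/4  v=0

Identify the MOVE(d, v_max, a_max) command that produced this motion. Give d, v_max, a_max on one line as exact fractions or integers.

d=21/4 v_max=7/4 a_max=7/2

final state: t=7/2, x=21/4, v=0 → d = 21/4
a_max = (7/8−0)/(1/4−0) = 7/2
max v = 7/4 over t∈[1/2,3] → v_max = 7/4
check: 7/4·(1/2+5/2) = 21/4 ✓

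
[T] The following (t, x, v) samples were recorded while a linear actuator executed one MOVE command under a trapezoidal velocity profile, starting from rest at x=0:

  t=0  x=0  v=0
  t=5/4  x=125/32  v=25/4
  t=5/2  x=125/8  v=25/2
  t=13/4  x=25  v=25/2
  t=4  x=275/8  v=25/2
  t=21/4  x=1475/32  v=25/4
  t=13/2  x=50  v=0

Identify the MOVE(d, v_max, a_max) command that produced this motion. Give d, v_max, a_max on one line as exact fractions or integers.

d=50 v_max=25/2 a_max=5

final state: t=13/2, x=50, v=0 → d = 50
a_max = (25/4−0)/(5/4−0) = 5
max v = 25/2 over t∈[5/2,4] → v_max = 25/2
check: 25/2·(5/2+3/2) = 50 ✓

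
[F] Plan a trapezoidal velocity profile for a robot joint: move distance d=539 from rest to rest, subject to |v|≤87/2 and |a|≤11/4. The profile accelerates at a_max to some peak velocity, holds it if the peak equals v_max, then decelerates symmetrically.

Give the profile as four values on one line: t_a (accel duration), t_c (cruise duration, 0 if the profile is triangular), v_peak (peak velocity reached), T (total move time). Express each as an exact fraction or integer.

t_a=14 t_c=0 v_peak=77/2 T=28

vₘ²/aₘ = (87/2)²/(11/4) = 7569/11
539 < 7569/11 → triangular
v_peak = √(539·11/4) = √(5929/4) = 77/2
t_a = (77/2)/(11/4) = 14; t_c = 0
T = 2·14 = 28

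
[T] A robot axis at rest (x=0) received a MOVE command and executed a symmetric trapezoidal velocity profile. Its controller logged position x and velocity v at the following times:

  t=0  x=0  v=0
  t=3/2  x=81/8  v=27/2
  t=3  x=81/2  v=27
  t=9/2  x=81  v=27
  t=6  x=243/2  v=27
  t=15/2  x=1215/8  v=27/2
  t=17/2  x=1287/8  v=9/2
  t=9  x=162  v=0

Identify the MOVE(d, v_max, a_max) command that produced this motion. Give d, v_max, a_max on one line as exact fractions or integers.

final state: t=9, x=162, v=0 → d = 162
a_max = (27/2−0)/(3/2−0) = 9
max v = 27 over t∈[3,6] → v_max = 27
check: 27·(3+3) = 162 ✓

d=162 v_max=27 a_max=9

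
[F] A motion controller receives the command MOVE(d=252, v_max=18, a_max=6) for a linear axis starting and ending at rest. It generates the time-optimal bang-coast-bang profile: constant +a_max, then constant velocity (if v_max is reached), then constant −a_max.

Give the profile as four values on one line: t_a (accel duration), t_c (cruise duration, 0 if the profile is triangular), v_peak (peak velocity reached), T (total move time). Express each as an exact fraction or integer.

t_a=3 t_c=11 v_peak=18 T=17

vₘ²/aₘ = 18²/6 = 54
252 ≥ 54 ⇒ cruise phase
t_a = 18/6 = 3; v_peak = 18
d_cruise = 252 − 54 = 198; t_c = 198/18 = 11
T = 2·3 + 11 = 17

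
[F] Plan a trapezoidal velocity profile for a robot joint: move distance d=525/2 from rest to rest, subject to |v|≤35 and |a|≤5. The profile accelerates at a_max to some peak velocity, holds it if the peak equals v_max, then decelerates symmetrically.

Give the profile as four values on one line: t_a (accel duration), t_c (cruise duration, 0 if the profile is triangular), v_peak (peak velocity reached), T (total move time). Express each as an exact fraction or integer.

t_a=7 t_c=1/2 v_peak=35 T=29/2

(v_max)²/a_max = 35²/5 = 245
525/2 ≥ 245 so v_max reached
t_a = 35/5 = 7; v_peak = 35
d_cruise = 525/2 − 245 = 35/2; t_c = (35/2)/35 = 1/2
T = 2·7 + 1/2 = 29/2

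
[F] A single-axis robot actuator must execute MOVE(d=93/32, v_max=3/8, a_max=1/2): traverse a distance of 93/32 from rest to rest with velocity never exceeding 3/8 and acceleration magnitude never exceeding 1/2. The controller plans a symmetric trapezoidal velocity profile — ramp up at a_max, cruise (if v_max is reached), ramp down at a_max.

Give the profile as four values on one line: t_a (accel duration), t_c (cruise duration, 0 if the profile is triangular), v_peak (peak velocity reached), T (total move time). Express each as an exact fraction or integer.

t_a=3/4 t_c=7 v_peak=3/8 T=17/2

(v_max)²/a_max = (3/8)²/(1/2) = 9/32
93/32 ≥ 9/32 ⇒ cruise phase
t_a = (3/8)/(1/2) = 3/4; v_peak = 3/8
d_cruise = 93/32 − 9/32 = 21/8; t_c = (21/8)/(3/8) = 7
T = 2·3/4 + 7 = 17/2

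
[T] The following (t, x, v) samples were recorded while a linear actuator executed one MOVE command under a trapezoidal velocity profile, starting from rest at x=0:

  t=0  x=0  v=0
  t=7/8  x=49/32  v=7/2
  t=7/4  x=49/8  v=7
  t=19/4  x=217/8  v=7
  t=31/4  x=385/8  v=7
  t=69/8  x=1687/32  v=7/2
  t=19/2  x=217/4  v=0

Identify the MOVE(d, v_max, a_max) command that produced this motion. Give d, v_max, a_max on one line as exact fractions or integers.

d=217/4 v_max=7 a_max=4

final state: t=19/2, x=217/4, v=0 → d = 217/4
a_max = (7/2−0)/(7/8−0) = 4
max v = 7 over t∈[7/4,31/4] → v_max = 7
check: 7·(7/4+6) = 217/4 ✓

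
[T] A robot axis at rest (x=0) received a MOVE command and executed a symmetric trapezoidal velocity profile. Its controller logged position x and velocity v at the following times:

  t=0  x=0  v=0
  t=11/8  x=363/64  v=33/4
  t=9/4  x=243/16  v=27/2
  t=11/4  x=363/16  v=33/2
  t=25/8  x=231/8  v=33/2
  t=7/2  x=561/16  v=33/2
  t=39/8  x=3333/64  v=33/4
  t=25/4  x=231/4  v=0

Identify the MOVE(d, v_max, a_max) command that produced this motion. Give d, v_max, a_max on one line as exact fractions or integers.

d=231/4 v_max=33/2 a_max=6

final state: t=25/4, x=231/4, v=0 → d = 231/4
a_max = (33/4−0)/(11/8−0) = 6
max v = 33/2 over t∈[11/4,7/2] → v_max = 33/2
check: 33/2·(11/4+3/4) = 231/4 ✓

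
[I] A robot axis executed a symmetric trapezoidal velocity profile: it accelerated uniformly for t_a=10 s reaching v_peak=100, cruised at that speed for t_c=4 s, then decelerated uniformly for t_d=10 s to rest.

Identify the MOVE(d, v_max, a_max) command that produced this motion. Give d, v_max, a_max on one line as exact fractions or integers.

d=1400 v_max=100 a_max=10

a_max = 100/10 = 10
d_a = ½·100·10 = 500; d_c = 100·4 = 400
d = 2·500 + 400 = 1400
t_c = 4 > 0 so v_max = 100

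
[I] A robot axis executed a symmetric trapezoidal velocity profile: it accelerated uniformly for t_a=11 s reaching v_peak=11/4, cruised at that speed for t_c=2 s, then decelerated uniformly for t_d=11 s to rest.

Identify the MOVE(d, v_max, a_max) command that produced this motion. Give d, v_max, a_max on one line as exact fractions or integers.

a_max = (11/4)/11 = 1/4
d_a = ½·11/4·11 = 121/8; d_c = 11/4·2 = 11/2
d = 2·121/8 + 11/2 = 143/4
t_c = 2 > 0 so v_max = 11/4

d=143/4 v_max=11/4 a_max=1/4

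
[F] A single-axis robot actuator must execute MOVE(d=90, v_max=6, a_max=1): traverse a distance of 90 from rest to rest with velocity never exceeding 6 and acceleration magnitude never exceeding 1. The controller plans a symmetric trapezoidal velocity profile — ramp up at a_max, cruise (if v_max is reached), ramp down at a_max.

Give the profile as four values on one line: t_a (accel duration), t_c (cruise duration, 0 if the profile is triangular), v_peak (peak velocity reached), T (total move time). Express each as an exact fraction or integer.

vₘ²/aₘ = 6²/1 = 36
90 ≥ 36 → trapezoidal
t_a = 6/1 = 6; v_peak = 6
d_cruise = 90 − 36 = 54; t_c = 54/6 = 9
T = 2·6 + 9 = 21

t_a=6 t_c=9 v_peak=6 T=21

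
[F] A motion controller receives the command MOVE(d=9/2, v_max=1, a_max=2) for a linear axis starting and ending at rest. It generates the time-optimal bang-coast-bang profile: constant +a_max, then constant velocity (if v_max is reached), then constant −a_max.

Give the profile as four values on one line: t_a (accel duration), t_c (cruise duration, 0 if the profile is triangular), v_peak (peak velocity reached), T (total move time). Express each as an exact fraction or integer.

t_a=1/2 t_c=4 v_peak=1 T=5

vₘ²/aₘ = 1²/2 = 1/2
9/2 ≥ 1/2 ⇒ cruise phase
t_a = 1/2; v_peak = 1
d_cruise = 9/2 − 1/2 = 4; t_c = 4/1 = 4
T = 2·1/2 + 4 = 5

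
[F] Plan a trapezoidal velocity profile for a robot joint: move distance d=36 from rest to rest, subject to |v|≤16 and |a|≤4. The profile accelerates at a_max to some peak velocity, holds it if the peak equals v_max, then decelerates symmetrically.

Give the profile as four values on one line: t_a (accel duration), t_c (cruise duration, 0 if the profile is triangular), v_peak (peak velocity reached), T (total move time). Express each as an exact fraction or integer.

(v_max)²/a_max = 16²/4 = 64
36 < 64 so t_c = 0
v_peak = √(36·4) = √144 = 12
t_a = 12/4 = 3; t_c = 0
T = 2·3 = 6

t_a=3 t_c=0 v_peak=12 T=6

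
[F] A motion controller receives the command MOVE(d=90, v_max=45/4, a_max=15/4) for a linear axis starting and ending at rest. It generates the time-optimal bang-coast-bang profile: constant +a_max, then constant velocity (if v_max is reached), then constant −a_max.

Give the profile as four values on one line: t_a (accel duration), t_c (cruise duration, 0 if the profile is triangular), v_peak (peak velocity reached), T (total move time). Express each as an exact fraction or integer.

vₘ²/aₘ = (45/4)²/(15/4) = 135/4
90 ≥ 135/4 → trapezoidal
t_a = (45/4)/(15/4) = 3; v_peak = 45/4
d_cruise = 90 − 135/4 = 225/4; t_c = (225/4)/(45/4) = 5
T = 2·3 + 5 = 11

t_a=3 t_c=5 v_peak=45/4 T=11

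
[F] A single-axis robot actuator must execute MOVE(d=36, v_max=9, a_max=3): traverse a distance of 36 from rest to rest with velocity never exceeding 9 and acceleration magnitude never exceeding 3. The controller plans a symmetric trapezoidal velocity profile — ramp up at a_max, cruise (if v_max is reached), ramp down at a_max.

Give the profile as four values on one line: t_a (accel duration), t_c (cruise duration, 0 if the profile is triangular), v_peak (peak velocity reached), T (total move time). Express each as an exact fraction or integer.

t_a=3 t_c=1 v_peak=9 T=7

vₘ²/aₘ = 9²/3 = 27
36 ≥ 27 → trapezoidal
t_a = 9/3 = 3; v_peak = 9
d_cruise = 36 − 27 = 9; t_c = 9/9 = 1
T = 2·3 + 1 = 7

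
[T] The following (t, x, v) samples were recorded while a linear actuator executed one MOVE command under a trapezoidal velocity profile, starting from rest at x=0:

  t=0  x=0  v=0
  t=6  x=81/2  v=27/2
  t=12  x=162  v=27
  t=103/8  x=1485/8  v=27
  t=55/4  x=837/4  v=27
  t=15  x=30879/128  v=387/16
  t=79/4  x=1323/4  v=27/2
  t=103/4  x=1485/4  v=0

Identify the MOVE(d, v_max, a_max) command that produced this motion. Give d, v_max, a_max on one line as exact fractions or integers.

d=1485/4 v_max=27 a_max=9/4

final state: t=103/4, x=1485/4, v=0 → d = 1485/4
a_max = (27/2−0)/(6−0) = 9/4
max v = 27 over t∈[12,55/4] → v_max = 27
check: 27·(12+7/4) = 1485/4 ✓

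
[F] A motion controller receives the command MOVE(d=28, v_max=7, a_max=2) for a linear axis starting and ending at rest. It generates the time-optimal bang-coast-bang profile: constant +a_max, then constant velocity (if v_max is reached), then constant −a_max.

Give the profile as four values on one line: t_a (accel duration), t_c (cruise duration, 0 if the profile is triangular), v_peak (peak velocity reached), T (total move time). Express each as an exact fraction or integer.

t_a=7/2 t_c=1/2 v_peak=7 T=15/2

(v_max)²/a_max = 7²/2 = 49/2
28 ≥ 49/2 so v_max reached
t_a = 7/2; v_peak = 7
d_cruise = 28 − 49/2 = 7/2; t_c = (7/2)/7 = 1/2
T = 2·7/2 + 1/2 = 15/2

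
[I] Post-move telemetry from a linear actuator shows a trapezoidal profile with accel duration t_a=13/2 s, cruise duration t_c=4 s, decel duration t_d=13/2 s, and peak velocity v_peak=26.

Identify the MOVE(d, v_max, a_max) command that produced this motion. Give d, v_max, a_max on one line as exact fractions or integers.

a_max = 26/(13/2) = 4
d_a = ½·26·13/2 = 169/2; d_c = 26·4 = 104
d = 2·169/2 + 104 = 273
t_c = 4 > 0 so v_max = 26

d=273 v_max=26 a_max=4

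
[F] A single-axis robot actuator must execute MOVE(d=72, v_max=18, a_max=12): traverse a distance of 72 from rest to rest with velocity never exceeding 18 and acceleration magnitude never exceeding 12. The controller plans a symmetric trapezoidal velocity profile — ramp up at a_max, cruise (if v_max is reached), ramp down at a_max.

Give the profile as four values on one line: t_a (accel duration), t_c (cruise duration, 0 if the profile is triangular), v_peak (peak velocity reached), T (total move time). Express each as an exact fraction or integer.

t_a=3/2 t_c=5/2 v_peak=18 T=11/2

vₘ²/aₘ = 18²/12 = 27
72 ≥ 27 ⇒ cruise phase
t_a = 18/12 = 3/2; v_peak = 18
d_cruise = 72 − 27 = 45; t_c = 45/18 = 5/2
T = 2·3/2 + 5/2 = 11/2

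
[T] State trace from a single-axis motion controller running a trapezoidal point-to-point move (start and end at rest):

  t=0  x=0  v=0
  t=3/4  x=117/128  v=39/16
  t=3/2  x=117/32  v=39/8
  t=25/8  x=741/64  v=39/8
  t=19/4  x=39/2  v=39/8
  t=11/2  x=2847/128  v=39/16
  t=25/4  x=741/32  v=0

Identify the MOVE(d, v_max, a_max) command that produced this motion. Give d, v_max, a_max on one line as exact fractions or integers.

d=741/32 v_max=39/8 a_max=13/4

final state: t=25/4, x=741/32, v=0 → d = 741/32
a_max = (39/16−0)/(3/4−0) = 13/4
max v = 39/8 over t∈[3/2,19/4] → v_max = 39/8
check: 39/8·(3/2+13/4) = 741/32 ✓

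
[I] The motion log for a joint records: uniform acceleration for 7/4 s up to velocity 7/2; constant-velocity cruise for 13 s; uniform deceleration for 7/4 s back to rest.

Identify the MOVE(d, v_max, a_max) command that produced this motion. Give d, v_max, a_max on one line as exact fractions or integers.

a_max = (7/2)/(7/4) = 2
d_a = ½·7/2·7/4 = 49/16; d_c = 7/2·13 = 91/2
d = 2·49/16 + 91/2 = 413/8
t_c = 13 > 0 → v_max = v_peak = 7/2

d=413/8 v_max=7/2 a_max=2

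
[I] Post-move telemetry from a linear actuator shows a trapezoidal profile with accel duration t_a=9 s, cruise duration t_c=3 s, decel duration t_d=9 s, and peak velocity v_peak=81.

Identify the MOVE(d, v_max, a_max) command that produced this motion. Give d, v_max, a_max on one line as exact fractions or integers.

a_max = 81/9 = 9
d_a = ½·81·9 = 729/2; d_c = 81·3 = 243
d = 2·729/2 + 243 = 972
t_c = 3 > 0 so v_max = 81

d=972 v_max=81 a_max=9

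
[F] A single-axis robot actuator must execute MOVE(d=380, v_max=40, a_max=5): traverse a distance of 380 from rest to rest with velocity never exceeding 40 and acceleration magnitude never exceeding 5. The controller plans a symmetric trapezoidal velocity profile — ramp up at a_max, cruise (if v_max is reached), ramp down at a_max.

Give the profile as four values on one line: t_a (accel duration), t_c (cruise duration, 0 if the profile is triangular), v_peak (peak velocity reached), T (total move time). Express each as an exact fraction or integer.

t_a=8 t_c=3/2 v_peak=40 T=35/2

(v_max)²/a_max = 40²/5 = 320
380 ≥ 320 so v_max reached
t_a = 40/5 = 8; v_peak = 40
d_cruise = 380 − 320 = 60; t_c = 60/40 = 3/2
T = 2·8 + 3/2 = 35/2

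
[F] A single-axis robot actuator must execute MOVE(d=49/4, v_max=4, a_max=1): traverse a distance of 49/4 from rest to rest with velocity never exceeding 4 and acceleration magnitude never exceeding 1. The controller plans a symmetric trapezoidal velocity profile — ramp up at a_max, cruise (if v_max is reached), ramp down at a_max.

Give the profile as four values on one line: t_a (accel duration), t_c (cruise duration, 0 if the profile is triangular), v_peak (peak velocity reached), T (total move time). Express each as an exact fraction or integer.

t_a=7/2 t_c=0 v_peak=7/2 T=7

v_max²/a_max = 4²/1 = 16
49/4 < 16 so t_c = 0
v_peak = √(49/4·1) = √(49/4) = 7/2
t_a = (7/2)/1 = 7/2; t_c = 0
T = 2·7/2 = 7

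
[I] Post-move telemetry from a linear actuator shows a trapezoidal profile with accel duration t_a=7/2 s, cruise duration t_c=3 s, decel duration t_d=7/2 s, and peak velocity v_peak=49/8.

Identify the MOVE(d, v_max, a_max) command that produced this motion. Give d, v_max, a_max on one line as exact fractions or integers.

d=637/16 v_max=49/8 a_max=7/4

a_max = (49/8)/(7/2) = 7/4
d_a = ½·49/8·7/2 = 343/32; d_c = 49/8·3 = 147/8
d = 2·343/32 + 147/8 = 637/16
t_c = 3 > 0 → v_max = v_peak = 49/8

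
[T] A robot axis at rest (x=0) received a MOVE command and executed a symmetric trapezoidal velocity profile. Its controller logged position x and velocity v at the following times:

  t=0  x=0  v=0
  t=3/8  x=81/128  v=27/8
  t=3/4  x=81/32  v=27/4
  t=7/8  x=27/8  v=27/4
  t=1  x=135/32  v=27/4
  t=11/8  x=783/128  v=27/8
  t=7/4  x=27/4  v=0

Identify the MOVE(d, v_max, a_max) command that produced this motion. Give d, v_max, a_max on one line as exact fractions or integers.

d=27/4 v_max=27/4 a_max=9

final state: t=7/4, x=27/4, v=0 → d = 27/4
a_max = (27/8−0)/(3/8−0) = 9
max v = 27/4 over t∈[3/4,1] → v_max = 27/4
check: 27/4·(3/4+1/4) = 27/4 ✓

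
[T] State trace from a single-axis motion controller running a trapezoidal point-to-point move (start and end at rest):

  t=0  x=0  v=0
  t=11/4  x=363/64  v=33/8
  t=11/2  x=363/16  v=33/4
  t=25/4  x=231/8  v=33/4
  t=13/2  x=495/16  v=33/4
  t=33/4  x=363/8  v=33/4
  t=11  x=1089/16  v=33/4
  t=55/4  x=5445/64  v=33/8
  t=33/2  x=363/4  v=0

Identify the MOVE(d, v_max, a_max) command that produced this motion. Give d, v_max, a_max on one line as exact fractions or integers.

final state: t=33/2, x=363/4, v=0 → d = 363/4
a_max = (33/8−0)/(11/4−0) = 3/2
max v = 33/4 over t∈[11/2,11] → v_max = 33/4
check: 33/4·(11/2+11/2) = 363/4 ✓

d=363/4 v_max=33/4 a_max=3/2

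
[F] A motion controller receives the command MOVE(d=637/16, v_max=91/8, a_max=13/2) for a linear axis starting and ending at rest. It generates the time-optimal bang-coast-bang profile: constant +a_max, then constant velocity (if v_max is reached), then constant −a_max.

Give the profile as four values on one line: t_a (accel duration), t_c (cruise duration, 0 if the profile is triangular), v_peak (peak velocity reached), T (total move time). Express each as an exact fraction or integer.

t_a=7/4 t_c=7/4 v_peak=91/8 T=21/4

vₘ²/aₘ = (91/8)²/(13/2) = 637/32
637/16 ≥ 637/32 so v_max reached
t_a = (91/8)/(13/2) = 7/4; v_peak = 91/8
d_cruise = 637/16 − 637/32 = 637/32; t_c = (637/32)/(91/8) = 7/4
T = 2·7/4 + 7/4 = 21/4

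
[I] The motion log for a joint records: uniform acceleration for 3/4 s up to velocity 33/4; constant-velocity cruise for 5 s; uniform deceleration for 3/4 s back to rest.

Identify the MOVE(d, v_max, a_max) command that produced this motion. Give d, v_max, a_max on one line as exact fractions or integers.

d=759/16 v_max=33/4 a_max=11

a_max = (33/4)/(3/4) = 11
d_a = ½·33/4·3/4 = 99/32; d_c = 33/4·5 = 165/4
d = 2·99/32 + 165/4 = 759/16
t_c = 5 > 0 → v_max = v_peak = 33/4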